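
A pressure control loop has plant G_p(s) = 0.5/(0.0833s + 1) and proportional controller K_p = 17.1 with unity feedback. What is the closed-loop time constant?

Closed loop: T(s) = K_p·G_p/(1+K_p·G_p) = 8.55/(0.0833s + 1 + 8.55), with pole at s = −(1 + 8.55)/0.0833 = −114.6.
Closed-loop time constant τ = 1/114.6 = 0.00872 s.

τ = 0.00872 s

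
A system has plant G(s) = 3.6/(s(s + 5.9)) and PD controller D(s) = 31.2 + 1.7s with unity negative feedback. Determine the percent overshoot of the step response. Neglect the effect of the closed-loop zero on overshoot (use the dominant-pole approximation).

Forward path: (31.2 + 1.7s)·3.6/(s(s+5.9)). The closed-loop characteristic equation is s² + (5.9 + 3.6·1.7)s + 3.6·31.2 = 0.
That is s² + 12.02s + 112.3 = 0, so ω_n = 10.6 rad/s and ζ = 12.02/(2·10.6) = 0.5671.
%OS = 100·exp(−πζ/√(1−ζ²)) = 11.5%.

11.5%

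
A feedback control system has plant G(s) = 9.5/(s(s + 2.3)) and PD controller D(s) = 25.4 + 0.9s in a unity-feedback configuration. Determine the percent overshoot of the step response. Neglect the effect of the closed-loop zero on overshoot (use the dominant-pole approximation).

Forward path: (25.4 + 0.9s)·9.5/(s(s+2.3)). The closed-loop characteristic equation is s² + (2.3 + 9.5·0.9)s + 9.5·25.4 = 0.
That is s² + 10.85s + 241.3 = 0, so ω_n = 15.53 rad/s and ζ = 10.85/(2·15.53) = 0.3492.
%OS = 100·exp(−πζ/√(1−ζ²)) = 31%.

31%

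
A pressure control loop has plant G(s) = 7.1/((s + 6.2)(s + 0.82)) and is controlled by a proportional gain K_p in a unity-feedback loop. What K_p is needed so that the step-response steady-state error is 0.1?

K_p = 6.44

The loop is type 0, so e_ss(step) = 1/(1 + K_pos) with K_pos = K_p·G(0).
G(0) = 1.397. Require 1/(1 + K_p·1.397) = 0.1, so 1 + 1.397·K_p = 10.
K_p = (10 − 1)/1.397 = 6.44.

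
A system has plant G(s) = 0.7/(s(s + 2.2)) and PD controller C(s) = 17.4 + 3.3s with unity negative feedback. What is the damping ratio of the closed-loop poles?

Forward path: (17.4 + 3.3s)·0.7/(s(s+2.2)). The closed-loop characteristic equation is s² + (2.2 + 0.7·3.3)s + 0.7·17.4 = 0.
That is s² + 4.51s + 12.18 = 0, so ω_n = 3.49 rad/s and ζ = 4.51/(2·3.49) = 0.6461.

ζ = 0.646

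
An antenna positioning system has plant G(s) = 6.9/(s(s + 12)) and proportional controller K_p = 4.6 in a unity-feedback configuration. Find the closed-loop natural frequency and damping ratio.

ω_n = 5.63 rad/s, ζ = 1.06

1 + K_p·G(s) = 0 gives s² + 12s + 31.74 = 0.
Matching s² + 2ζω_n s + ω_n²: ω_n = √31.74 = 5.634 rad/s and 2ζω_n = 12, so ζ = 12/(2·5.634) = 1.06.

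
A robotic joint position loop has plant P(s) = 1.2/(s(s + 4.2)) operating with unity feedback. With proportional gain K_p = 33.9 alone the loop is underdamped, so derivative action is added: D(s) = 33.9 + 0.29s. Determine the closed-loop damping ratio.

ζ = 0.357

Forward path: (33.9 + 0.29s)·1.2/(s(s+4.2)). The closed-loop characteristic equation is s² + (4.2 + 1.2·0.29)s + 1.2·33.9 = 0.
That is s² + 4.548s + 40.68 = 0, so ω_n = 6.378 rad/s and ζ = 4.548/(2·6.378) = 0.3565.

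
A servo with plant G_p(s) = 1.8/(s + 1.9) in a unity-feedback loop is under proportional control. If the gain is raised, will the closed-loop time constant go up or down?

decrease

Closed-loop pole is at s = −(1.9+K_p·1.8); larger K_p moves it further left, so τ = 1/(1.9+K_p·1.8) decreases.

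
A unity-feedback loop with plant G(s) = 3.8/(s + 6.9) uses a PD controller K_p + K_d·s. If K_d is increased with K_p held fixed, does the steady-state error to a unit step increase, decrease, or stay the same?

unchanged

At s = 0 the derivative term contributes nothing: C(0) = K_p regardless of K_d, so K_pos = K_p·G(0) and e_ss are unchanged.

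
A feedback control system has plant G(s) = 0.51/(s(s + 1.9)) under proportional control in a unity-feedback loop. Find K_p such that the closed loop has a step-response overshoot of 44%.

K_p = 27.7

From %OS = 100·exp(−πζ/√(1−ζ²)) = 44%, ζ = −ln(0.44)/√(π²+ln²(0.44)) = 0.2528.
Characteristic equation s² + 1.9s + 0.51K_p = 0 gives ζ = 1.9/(2√(0.51K_p)).
Setting ζ = 0.2528: √(0.51K_p) = 1.9/(2·0.2528) = 3.757, so K_p = 14.12/0.51 = 27.7.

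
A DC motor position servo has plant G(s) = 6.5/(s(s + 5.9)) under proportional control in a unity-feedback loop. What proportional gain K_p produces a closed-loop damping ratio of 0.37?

K_p = 9.78

Closed-loop characteristic equation: s² + 5.9s + K_p·6.5 = 0.
So ω_n = √(6.5K_p) and 2ζω_n = 5.9, giving ζ = 5.9/(2√(6.5K_p)).
Setting ζ = 0.37: √(6.5K_p) = 5.9/(2·0.37) = 7.973, so K_p = 63.57/6.5 = 9.78.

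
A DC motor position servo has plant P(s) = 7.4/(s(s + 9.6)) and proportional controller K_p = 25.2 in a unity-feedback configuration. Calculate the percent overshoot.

30.7%

Closed-loop characteristic equation: s² + 9.6s + 186.5 = 0, so ω_n = 13.66 rad/s and ζ = 9.6/(2·13.66) = 0.3515.
%OS = 100·exp(−πζ/√(1−ζ²)) = 100·exp(−π·0.3515/√0.8764) = 30.7%.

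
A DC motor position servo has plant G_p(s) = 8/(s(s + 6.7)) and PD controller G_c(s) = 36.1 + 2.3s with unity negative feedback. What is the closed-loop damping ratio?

Forward path: (36.1 + 2.3s)·8/(s(s+6.7)). The closed-loop characteristic equation is s² + (6.7 + 8·2.3)s + 8·36.1 = 0.
That is s² + 25.1s + 288.8 = 0, so ω_n = 16.99 rad/s and ζ = 25.1/(2·16.99) = 0.7385.

ζ = 0.738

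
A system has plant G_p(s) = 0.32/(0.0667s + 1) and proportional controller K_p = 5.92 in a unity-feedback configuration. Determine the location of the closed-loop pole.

s = -43.39

Closed loop: T(s) = K_p·G_p/(1+K_p·G_p) = 1.894/(0.0667s + 1 + 1.894), with pole at s = −(1 + 1.894)/0.0667 = −43.39.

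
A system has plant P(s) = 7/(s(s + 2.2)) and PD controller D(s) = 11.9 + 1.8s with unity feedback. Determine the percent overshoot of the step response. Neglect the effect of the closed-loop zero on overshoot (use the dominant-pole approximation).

1.29%

Forward path: (11.9 + 1.8s)·7/(s(s+2.2)). The closed-loop characteristic equation is s² + (2.2 + 7·1.8)s + 7·11.9 = 0.
That is s² + 14.8s + 83.3 = 0, so ω_n = 9.127 rad/s and ζ = 14.8/(2·9.127) = 0.8108.
%OS = 100·exp(−πζ/√(1−ζ²)) = 1.29%.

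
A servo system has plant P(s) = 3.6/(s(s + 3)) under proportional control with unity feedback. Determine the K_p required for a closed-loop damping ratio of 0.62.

K_p = 1.63

Closed-loop characteristic equation: s² + 3s + K_p·3.6 = 0.
So ω_n = √(3.6K_p) and 2ζω_n = 3, giving ζ = 3/(2√(3.6K_p)).
Setting ζ = 0.62: √(3.6K_p) = 3/(2·0.62) = 2.419, so K_p = 5.853/3.6 = 1.63.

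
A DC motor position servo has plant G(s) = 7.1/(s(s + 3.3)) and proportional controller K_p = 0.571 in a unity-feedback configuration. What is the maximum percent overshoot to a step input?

1.12%

The closed-loop denominator s² + 3.3s + 4.054 gives ω_n = √4.054 = 2.013 and ζ = 3.3/(2ω_n) = 0.8195.
%OS = 100·exp(−πζ/√(1−ζ²)) = 100·exp(−π·0.8195/√0.3285) = 1.12%.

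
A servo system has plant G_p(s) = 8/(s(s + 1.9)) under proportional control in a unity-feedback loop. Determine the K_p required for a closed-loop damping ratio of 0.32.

Closed-loop characteristic equation: s² + 1.9s + K_p·8 = 0.
So ω_n = √(8K_p) and 2ζω_n = 1.9, giving ζ = 1.9/(2√(8K_p)).
Setting ζ = 0.32: √(8K_p) = 1.9/(2·0.32) = 2.969, so K_p = 8.813/8 = 1.1.

K_p = 1.1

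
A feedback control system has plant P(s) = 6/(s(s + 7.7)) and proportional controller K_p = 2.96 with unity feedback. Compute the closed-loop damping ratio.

With unity feedback the closed-loop characteristic equation is s² + 7.7s + 2.96·6 = s² + 7.7s + 17.76 = 0.
So ω_n² = 17.76 ⇒ ω_n = 4.214 rad/s, and ζ = 7.7/(2ω_n) = 0.914.

ζ = 0.914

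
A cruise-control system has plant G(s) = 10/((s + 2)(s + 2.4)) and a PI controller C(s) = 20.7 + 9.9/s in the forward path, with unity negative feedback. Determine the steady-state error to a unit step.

The open loop C(s)G(s) has a pole at the origin (type 1), so the static position error constant is infinite and e_ss = 1/(1+∞) = 0.

0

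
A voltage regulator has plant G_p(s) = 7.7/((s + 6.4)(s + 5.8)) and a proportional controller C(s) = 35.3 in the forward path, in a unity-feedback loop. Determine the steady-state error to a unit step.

0.12

The loop is type 0. Static position error constant K_pos = C(0)·G_p(0) = 35.3·0.2074 = 7.322.
Steady-state error to a unit step: e_ss = 1/(1+K_pos) = 1/8.322 = 0.12.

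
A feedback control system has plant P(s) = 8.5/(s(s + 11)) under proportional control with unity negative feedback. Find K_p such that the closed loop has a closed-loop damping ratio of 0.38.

K_p = 24.6

Closed-loop characteristic equation: s² + 11s + K_p·8.5 = 0.
So ω_n = √(8.5K_p) and 2ζω_n = 11, giving ζ = 11/(2√(8.5K_p)).
Setting ζ = 0.38: √(8.5K_p) = 11/(2·0.38) = 14.47, so K_p = 209.5/8.5 = 24.6.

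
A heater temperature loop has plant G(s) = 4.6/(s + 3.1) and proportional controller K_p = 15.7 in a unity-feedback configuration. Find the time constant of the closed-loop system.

τ = 0.0133 s

Closed-loop transfer function: T(s) = K_p·G(s)/(1 + K_p·G(s)) = 72.22/(s + 3.1 + 72.22) = 72.22/(s + 75.32).
Time constant τ = 1/75.32 = 0.0133 s.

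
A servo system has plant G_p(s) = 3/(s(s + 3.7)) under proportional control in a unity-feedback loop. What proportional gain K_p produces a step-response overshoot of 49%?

K_p = 23.3

From %OS = 100·exp(−πζ/√(1−ζ²)) = 49%, ζ = −ln(0.49)/√(π²+ln²(0.49)) = 0.2214.
Characteristic equation s² + 3.7s + 3K_p = 0 gives ζ = 3.7/(2√(3K_p)).
Setting ζ = 0.2214: √(3K_p) = 3.7/(2·0.2214) = 8.355, so K_p = 69.8/3 = 23.3.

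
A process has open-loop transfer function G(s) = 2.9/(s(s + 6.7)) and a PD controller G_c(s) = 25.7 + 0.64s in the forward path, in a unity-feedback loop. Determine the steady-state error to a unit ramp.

0.0899

The loop has one pole at the origin (type 1). Velocity error constant K_v = lim_{s→0} s·G_c(s)G(s) = 25.7·2.9/6.7 = 11.12.
Steady-state error to a unit ramp: e_ss = 1/K_v = 0.0899.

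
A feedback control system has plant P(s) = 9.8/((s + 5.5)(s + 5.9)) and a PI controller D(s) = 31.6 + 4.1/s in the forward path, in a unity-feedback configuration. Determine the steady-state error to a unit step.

0

The open loop D(s)P(s) has a pole at the origin (type 1), so the static position error constant is infinite and e_ss = 1/(1+∞) = 0.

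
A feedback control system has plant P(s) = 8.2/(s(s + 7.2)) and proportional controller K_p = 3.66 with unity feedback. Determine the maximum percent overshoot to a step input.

6.46%

The closed-loop denominator s² + 7.2s + 30.01 gives ω_n = √30.01 = 5.478 and ζ = 7.2/(2ω_n) = 0.6571.
%OS = 100·exp(−πζ/√(1−ζ²)) = 100·exp(−π·0.6571/√0.5682) = 6.46%.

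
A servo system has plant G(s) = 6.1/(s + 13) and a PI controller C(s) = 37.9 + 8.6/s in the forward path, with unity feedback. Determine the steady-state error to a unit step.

The open loop C(s)G(s) has a pole at the origin (type 1), so the static position error constant is infinite and e_ss = 1/(1+∞) = 0.

0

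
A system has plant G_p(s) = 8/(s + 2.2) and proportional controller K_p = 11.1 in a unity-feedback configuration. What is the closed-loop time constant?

τ = 0.011 s

Closed-loop transfer function: T(s) = K_p·G_p(s)/(1 + K_p·G_p(s)) = 88.8/(s + 2.2 + 88.8) = 88.8/(s + 91).
Time constant τ = 1/91 = 0.011 s.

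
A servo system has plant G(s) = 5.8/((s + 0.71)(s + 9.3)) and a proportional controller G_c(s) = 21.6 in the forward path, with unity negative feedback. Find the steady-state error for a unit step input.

The loop is type 0. Static position error constant K_pos = G_c(0)·G(0) = 21.6·0.8784 = 18.97.
Steady-state error to a unit step: e_ss = 1/(1+K_pos) = 1/19.97 = 0.0501.

0.0501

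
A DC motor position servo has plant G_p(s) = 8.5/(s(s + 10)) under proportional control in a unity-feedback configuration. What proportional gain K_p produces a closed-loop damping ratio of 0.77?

Closed-loop characteristic equation: s² + 10s + K_p·8.5 = 0.
So ω_n = √(8.5K_p) and 2ζω_n = 10, giving ζ = 10/(2√(8.5K_p)).
Setting ζ = 0.77: √(8.5K_p) = 10/(2·0.77) = 6.494, so K_p = 42.17/8.5 = 4.96.

K_p = 4.96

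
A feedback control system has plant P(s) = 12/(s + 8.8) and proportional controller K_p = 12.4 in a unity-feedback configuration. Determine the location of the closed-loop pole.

Closed-loop transfer function: T(s) = K_p·P(s)/(1 + K_p·P(s)) = 148.8/(s + 8.8 + 148.8) = 148.8/(s + 157.6).
The closed-loop pole is at s = −157.6.

s = -157.6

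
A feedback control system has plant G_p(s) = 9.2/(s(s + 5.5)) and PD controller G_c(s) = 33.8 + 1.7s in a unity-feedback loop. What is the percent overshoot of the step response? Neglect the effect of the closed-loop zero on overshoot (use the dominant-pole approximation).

9.51%

Forward path: (33.8 + 1.7s)·9.2/(s(s+5.5)). The closed-loop characteristic equation is s² + (5.5 + 9.2·1.7)s + 9.2·33.8 = 0.
That is s² + 21.14s + 311 = 0, so ω_n = 17.63 rad/s and ζ = 21.14/(2·17.63) = 0.5994.
%OS = 100·exp(−πζ/√(1−ζ²)) = 9.51%.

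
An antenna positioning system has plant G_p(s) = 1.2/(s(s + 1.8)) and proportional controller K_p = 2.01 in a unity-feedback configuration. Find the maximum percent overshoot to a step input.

10.7%

Closed-loop characteristic equation: s² + 1.8s + 2.412 = 0, so ω_n = 1.553 rad/s and ζ = 1.8/(2·1.553) = 0.5795.
%OS = 100·exp(−πζ/√(1−ζ²)) = 100·exp(−π·0.5795/√0.6642) = 10.7%.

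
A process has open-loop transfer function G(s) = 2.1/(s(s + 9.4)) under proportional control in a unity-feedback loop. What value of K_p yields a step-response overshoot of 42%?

From %OS = 100·exp(−πζ/√(1−ζ²)) = 42%, ζ = −ln(0.42)/√(π²+ln²(0.42)) = 0.2662.
Characteristic equation s² + 9.4s + 2.1K_p = 0 gives ζ = 9.4/(2√(2.1K_p)).
Setting ζ = 0.2662: √(2.1K_p) = 9.4/(2·0.2662) = 17.66, so K_p = 311.8/2.1 = 148.

K_p = 148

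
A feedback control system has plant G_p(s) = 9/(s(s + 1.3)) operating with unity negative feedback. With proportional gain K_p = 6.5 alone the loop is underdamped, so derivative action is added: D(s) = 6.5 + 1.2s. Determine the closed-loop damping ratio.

Forward path: (6.5 + 1.2s)·9/(s(s+1.3)). The closed-loop characteristic equation is s² + (1.3 + 9·1.2)s + 9·6.5 = 0.
That is s² + 12.1s + 58.5 = 0, so ω_n = 7.649 rad/s and ζ = 12.1/(2·7.649) = 0.791.

ζ = 0.791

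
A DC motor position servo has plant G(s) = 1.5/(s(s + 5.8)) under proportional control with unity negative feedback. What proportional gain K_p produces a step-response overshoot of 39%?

From %OS = 100·exp(−πζ/√(1−ζ²)) = 39%, ζ = −ln(0.39)/√(π²+ln²(0.39)) = 0.2871.
Characteristic equation s² + 5.8s + 1.5K_p = 0 gives ζ = 5.8/(2√(1.5K_p)).
Setting ζ = 0.2871: √(1.5K_p) = 5.8/(2·0.2871) = 10.1, so K_p = 102/1.5 = 68.

K_p = 68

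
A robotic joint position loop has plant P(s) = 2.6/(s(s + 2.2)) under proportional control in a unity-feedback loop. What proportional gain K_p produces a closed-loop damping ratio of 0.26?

Closed-loop characteristic equation: s² + 2.2s + K_p·2.6 = 0.
So ω_n = √(2.6K_p) and 2ζω_n = 2.2, giving ζ = 2.2/(2√(2.6K_p)).
Setting ζ = 0.26: √(2.6K_p) = 2.2/(2·0.26) = 4.231, so K_p = 17.9/2.6 = 6.88.

K_p = 6.88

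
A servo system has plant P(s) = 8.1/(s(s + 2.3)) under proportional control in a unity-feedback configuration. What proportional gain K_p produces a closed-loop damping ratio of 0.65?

Closed-loop characteristic equation: s² + 2.3s + K_p·8.1 = 0.
So ω_n = √(8.1K_p) and 2ζω_n = 2.3, giving ζ = 2.3/(2√(8.1K_p)).
Setting ζ = 0.65: √(8.1K_p) = 2.3/(2·0.65) = 1.769, so K_p = 3.13/8.1 = 0.386.

K_p = 0.386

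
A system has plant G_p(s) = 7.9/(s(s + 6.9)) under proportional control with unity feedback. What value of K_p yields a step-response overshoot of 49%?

From %OS = 100·exp(−πζ/√(1−ζ²)) = 49%, ζ = −ln(0.49)/√(π²+ln²(0.49)) = 0.2214.
Characteristic equation s² + 6.9s + 7.9K_p = 0 gives ζ = 6.9/(2√(7.9K_p)).
Setting ζ = 0.2214: √(7.9K_p) = 6.9/(2·0.2214) = 15.58, so K_p = 242.8/7.9 = 30.7.

K_p = 30.7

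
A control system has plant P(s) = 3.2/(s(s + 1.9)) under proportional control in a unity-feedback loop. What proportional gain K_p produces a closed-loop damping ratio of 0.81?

Closed-loop characteristic equation: s² + 1.9s + K_p·3.2 = 0.
So ω_n = √(3.2K_p) and 2ζω_n = 1.9, giving ζ = 1.9/(2√(3.2K_p)).
Setting ζ = 0.81: √(3.2K_p) = 1.9/(2·0.81) = 1.173, so K_p = 1.376/3.2 = 0.43.

K_p = 0.43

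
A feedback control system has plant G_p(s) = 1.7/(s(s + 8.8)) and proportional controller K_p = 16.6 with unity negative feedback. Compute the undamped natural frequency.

The closed-loop denominator is s(s+8.8) + 16.6·1.7 = s² + 8.8s + 28.22.
So ω_n² = 28.22 ⇒ ω_n = 5.312 rad/s, and ζ = 8.8/(2ω_n) = 0.828.

ω_n = 5.31 rad/s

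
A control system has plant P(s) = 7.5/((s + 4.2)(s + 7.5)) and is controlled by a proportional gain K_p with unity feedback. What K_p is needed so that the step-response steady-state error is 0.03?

K_p = 136

The loop is type 0, so e_ss(step) = 1/(1 + K_pos) with K_pos = K_p·P(0).
P(0) = 0.2381. Require 1/(1 + K_p·0.2381) = 0.03, so 1 + 0.2381·K_p = 33.33.
K_p = (33.33 − 1)/0.2381 = 136.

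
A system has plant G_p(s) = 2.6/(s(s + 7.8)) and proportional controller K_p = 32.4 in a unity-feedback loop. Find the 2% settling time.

The closed-loop denominator s² + 7.8s + 84.24 gives ω_n = √84.24 = 9.178 and ζ = 7.8/(2ω_n) = 0.4249.
2% settling time T_s ≈ 4/(ζω_n) = 4/3.9 = 1.03 s.

T_s ≈ 1.03 s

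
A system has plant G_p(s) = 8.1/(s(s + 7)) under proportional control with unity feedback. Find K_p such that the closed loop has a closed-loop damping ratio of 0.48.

Closed-loop characteristic equation: s² + 7s + K_p·8.1 = 0.
So ω_n = √(8.1K_p) and 2ζω_n = 7, giving ζ = 7/(2√(8.1K_p)).
Setting ζ = 0.48: √(8.1K_p) = 7/(2·0.48) = 7.292, so K_p = 53.17/8.1 = 6.56.

K_p = 6.56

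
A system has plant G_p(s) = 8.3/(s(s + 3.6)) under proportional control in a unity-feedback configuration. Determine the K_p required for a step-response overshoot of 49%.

From %OS = 100·exp(−πζ/√(1−ζ²)) = 49%, ζ = −ln(0.49)/√(π²+ln²(0.49)) = 0.2214.
Characteristic equation s² + 3.6s + 8.3K_p = 0 gives ζ = 3.6/(2√(8.3K_p)).
Setting ζ = 0.2214: √(8.3K_p) = 3.6/(2·0.2214) = 8.129, so K_p = 66.08/8.3 = 7.96.

K_p = 7.96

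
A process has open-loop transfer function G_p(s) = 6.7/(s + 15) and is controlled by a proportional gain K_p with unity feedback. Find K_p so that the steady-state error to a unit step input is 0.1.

Steady-state error for a unit step on this type-0 loop is 1/(1 + K_p·G_p(0)).
G_p(0) = 0.4467. Require 1/(1 + K_p·0.4467) = 0.1, so 1 + 0.4467·K_p = 10.
K_p = (10 − 1)/0.4467 = 20.1.

K_p = 20.1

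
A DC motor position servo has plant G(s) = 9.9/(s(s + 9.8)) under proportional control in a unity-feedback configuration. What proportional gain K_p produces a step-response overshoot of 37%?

K_p = 26.6

From %OS = 100·exp(−πζ/√(1−ζ²)) = 37%, ζ = −ln(0.37)/√(π²+ln²(0.37)) = 0.3017.
Characteristic equation s² + 9.8s + 9.9K_p = 0 gives ζ = 9.8/(2√(9.9K_p)).
Setting ζ = 0.3017: √(9.9K_p) = 9.8/(2·0.3017) = 16.24, so K_p = 263.7/9.9 = 26.6.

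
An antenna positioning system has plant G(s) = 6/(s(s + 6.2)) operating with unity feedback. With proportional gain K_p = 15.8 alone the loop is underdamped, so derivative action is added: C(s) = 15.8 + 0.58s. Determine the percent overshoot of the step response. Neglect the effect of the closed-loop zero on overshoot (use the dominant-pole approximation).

16.5%

Forward path: (15.8 + 0.58s)·6/(s(s+6.2)). The closed-loop characteristic equation is s² + (6.2 + 6·0.58)s + 6·15.8 = 0.
That is s² + 9.68s + 94.8 = 0, so ω_n = 9.737 rad/s and ζ = 9.68/(2·9.737) = 0.4971.
%OS = 100·exp(−πζ/√(1−ζ²)) = 16.5%.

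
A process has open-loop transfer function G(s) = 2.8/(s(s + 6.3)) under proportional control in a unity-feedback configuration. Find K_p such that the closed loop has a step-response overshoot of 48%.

From %OS = 100·exp(−πζ/√(1−ζ²)) = 48%, ζ = −ln(0.48)/√(π²+ln²(0.48)) = 0.2275.
Characteristic equation s² + 6.3s + 2.8K_p = 0 gives ζ = 6.3/(2√(2.8K_p)).
Setting ζ = 0.2275: √(2.8K_p) = 6.3/(2·0.2275) = 13.85, so K_p = 191.7/2.8 = 68.5.

K_p = 68.5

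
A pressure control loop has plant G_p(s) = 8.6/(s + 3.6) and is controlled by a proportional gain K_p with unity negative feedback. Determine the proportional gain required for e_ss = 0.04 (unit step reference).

K_p = 10

Steady-state error for a unit step on this type-0 loop is 1/(1 + K_p·G_p(0)).
G_p(0) = 2.389. Require 1/(1 + K_p·2.389) = 0.04, so 1 + 2.389·K_p = 25.
K_p = (25 − 1)/2.389 = 10.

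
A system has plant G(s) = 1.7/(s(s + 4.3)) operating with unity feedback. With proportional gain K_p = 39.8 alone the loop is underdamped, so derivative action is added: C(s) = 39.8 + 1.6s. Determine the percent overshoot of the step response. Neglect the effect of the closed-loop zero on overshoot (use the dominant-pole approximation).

Forward path: (39.8 + 1.6s)·1.7/(s(s+4.3)). The closed-loop characteristic equation is s² + (4.3 + 1.7·1.6)s + 1.7·39.8 = 0.
That is s² + 7.02s + 67.66 = 0, so ω_n = 8.226 rad/s and ζ = 7.02/(2·8.226) = 0.4267.
%OS = 100·exp(−πζ/√(1−ζ²)) = 22.7%.

22.7%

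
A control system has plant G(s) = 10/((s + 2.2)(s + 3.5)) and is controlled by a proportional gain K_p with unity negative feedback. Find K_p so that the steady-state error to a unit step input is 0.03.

The loop is type 0, so e_ss(step) = 1/(1 + K_pos) with K_pos = K_p·G(0).
G(0) = 1.299. Require 1/(1 + K_p·1.299) = 0.03, so 1 + 1.299·K_p = 33.33.
K_p = (33.33 − 1)/1.299 = 24.9.

K_p = 24.9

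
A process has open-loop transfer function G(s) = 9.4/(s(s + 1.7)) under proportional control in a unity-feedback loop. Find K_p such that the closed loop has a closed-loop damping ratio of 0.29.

Closed-loop characteristic equation: s² + 1.7s + K_p·9.4 = 0.
So ω_n = √(9.4K_p) and 2ζω_n = 1.7, giving ζ = 1.7/(2√(9.4K_p)).
Setting ζ = 0.29: √(9.4K_p) = 1.7/(2·0.29) = 2.931, so K_p = 8.591/9.4 = 0.914.

K_p = 0.914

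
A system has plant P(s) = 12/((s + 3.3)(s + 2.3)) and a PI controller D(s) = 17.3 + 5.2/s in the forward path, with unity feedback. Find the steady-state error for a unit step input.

0

The open loop D(s)P(s) has a pole at the origin (type 1), so the static position error constant is infinite and e_ss = 1/(1+∞) = 0.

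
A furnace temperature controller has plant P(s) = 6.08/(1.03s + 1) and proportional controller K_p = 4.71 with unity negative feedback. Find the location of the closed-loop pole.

Closed loop: T(s) = K_p·P/(1+K_p·P) = 28.64/(1.03s + 1 + 28.64), with pole at s = −(1 + 28.64)/1.03 = −28.77.

s = -28.77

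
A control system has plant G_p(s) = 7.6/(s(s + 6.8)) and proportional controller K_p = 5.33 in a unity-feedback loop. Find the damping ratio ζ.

1 + K_p·G_p(s) = 0 gives s² + 6.8s + 40.51 = 0.
Matching s² + 2ζω_n s + ω_n²: ω_n = √40.51 = 6.365 rad/s and 2ζω_n = 6.8, so ζ = 6.8/(2·6.365) = 0.534.

ζ = 0.534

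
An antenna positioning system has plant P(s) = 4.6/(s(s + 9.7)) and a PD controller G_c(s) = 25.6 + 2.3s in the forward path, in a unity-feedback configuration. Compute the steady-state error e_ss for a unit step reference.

The open loop G_c(s)P(s) has a pole at the origin (type 1), so the static position error constant is infinite and e_ss = 1/(1+∞) = 0.

0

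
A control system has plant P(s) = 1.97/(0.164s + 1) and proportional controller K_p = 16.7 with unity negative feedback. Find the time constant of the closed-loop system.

τ = 0.00484 s

Closed loop: T(s) = K_p·P/(1+K_p·P) = 32.9/(0.164s + 1 + 32.9), with pole at s = −(1 + 32.9)/0.164 = −206.7.
Closed-loop time constant τ = 1/206.7 = 0.00484 s.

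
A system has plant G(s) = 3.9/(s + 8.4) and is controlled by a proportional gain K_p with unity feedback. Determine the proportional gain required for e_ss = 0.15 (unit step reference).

K_p = 12.2

For a type-0 loop with proportional control, e_ss = 1/(1 + K_p·G(0)).
G(0) = 0.4643. Require 1/(1 + K_p·0.4643) = 0.15, so 1 + 0.4643·K_p = 6.667.
K_p = (6.667 − 1)/0.4643 = 12.2.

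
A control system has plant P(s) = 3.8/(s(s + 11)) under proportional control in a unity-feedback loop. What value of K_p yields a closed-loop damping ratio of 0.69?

Closed-loop characteristic equation: s² + 11s + K_p·3.8 = 0.
So ω_n = √(3.8K_p) and 2ζω_n = 11, giving ζ = 11/(2√(3.8K_p)).
Setting ζ = 0.69: √(3.8K_p) = 11/(2·0.69) = 7.971, so K_p = 63.54/3.8 = 16.7.

K_p = 16.7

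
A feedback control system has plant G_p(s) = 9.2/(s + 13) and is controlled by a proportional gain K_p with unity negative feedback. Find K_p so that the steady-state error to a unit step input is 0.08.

K_p = 16.2

Steady-state error for a unit step on this type-0 loop is 1/(1 + K_p·G_p(0)).
G_p(0) = 0.7077. Require 1/(1 + K_p·0.7077) = 0.08, so 1 + 0.7077·K_p = 12.5.
K_p = (12.5 − 1)/0.7077 = 16.2.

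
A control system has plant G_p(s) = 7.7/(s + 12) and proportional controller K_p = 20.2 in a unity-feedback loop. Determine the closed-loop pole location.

Closed-loop transfer function: T(s) = K_p·G_p(s)/(1 + K_p·G_p(s)) = 155.5/(s + 12 + 155.5) = 155.5/(s + 167.5).
The closed-loop pole is at s = −167.5.

s = -167.5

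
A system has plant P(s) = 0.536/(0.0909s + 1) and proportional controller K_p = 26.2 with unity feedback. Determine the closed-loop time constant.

Closed loop: T(s) = K_p·P/(1+K_p·P) = 14.04/(0.0909s + 1 + 14.04), with pole at s = −(1 + 14.04)/0.0909 = −165.5.
Closed-loop time constant τ = 1/165.5 = 0.00604 s.

τ = 0.00604 s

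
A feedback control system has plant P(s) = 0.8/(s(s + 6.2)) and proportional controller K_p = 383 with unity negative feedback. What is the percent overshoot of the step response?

From 1 + K_pP(s) = 0: s² + 6.2s + 306.4 = 0 ⇒ ω_n = 17.5, ζ = 0.1771.
%OS = 100·exp(−πζ/√(1−ζ²)) = 100·exp(−π·0.1771/√0.9686) = 56.8%.

56.8%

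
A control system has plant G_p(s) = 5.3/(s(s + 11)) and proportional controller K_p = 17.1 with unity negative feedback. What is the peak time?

T_p = 0.404 s

The closed-loop denominator s² + 11s + 90.63 gives ω_n = √90.63 = 9.52 and ζ = 11/(2ω_n) = 0.5777.
Damped frequency ω_d = ω_n√(1−ζ²) = 7.77 rad/s, so peak time T_p = π/ω_d = 0.404 s.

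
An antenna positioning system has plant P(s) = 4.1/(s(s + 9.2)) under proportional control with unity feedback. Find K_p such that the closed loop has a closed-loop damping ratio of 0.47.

K_p = 23.4

Closed-loop characteristic equation: s² + 9.2s + K_p·4.1 = 0.
So ω_n = √(4.1K_p) and 2ζω_n = 9.2, giving ζ = 9.2/(2√(4.1K_p)).
Setting ζ = 0.47: √(4.1K_p) = 9.2/(2·0.47) = 9.787, so K_p = 95.79/4.1 = 23.4.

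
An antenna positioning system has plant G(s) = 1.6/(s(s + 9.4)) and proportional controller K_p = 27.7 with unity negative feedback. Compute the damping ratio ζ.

ζ = 0.706

The closed-loop denominator is s(s+9.4) + 27.7·1.6 = s² + 9.4s + 44.32.
Matching s² + 2ζω_n s + ω_n²: ω_n = √44.32 = 6.657 rad/s and 2ζω_n = 9.4, so ζ = 9.4/(2·6.657) = 0.706.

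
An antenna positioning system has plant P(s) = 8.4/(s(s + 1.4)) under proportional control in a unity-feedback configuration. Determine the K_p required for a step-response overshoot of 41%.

From %OS = 100·exp(−πζ/√(1−ζ²)) = 41%, ζ = −ln(0.41)/√(π²+ln²(0.41)) = 0.273.
Characteristic equation s² + 1.4s + 8.4K_p = 0 gives ζ = 1.4/(2√(8.4K_p)).
Setting ζ = 0.273: √(8.4K_p) = 1.4/(2·0.273) = 2.564, so K_p = 6.574/8.4 = 0.783.

K_p = 0.783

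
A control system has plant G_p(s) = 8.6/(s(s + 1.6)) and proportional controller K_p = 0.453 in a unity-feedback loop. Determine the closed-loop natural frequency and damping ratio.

ω_n = 1.97 rad/s, ζ = 0.405

The closed-loop denominator is s(s+1.6) + 0.453·8.6 = s² + 1.6s + 3.896.
So ω_n² = 3.896 ⇒ ω_n = 1.974 rad/s, and ζ = 1.6/(2ω_n) = 0.405.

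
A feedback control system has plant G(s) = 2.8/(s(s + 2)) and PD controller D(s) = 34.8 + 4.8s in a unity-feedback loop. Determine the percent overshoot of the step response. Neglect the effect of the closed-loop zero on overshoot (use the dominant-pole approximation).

Forward path: (34.8 + 4.8s)·2.8/(s(s+2)). The closed-loop characteristic equation is s² + (2 + 2.8·4.8)s + 2.8·34.8 = 0.
That is s² + 15.44s + 97.44 = 0, so ω_n = 9.871 rad/s and ζ = 15.44/(2·9.871) = 0.7821.
%OS = 100·exp(−πζ/√(1−ζ²)) = 1.94%.

1.94%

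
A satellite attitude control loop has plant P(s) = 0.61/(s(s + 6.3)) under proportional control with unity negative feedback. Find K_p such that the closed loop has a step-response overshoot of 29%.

From %OS = 100·exp(−πζ/√(1−ζ²)) = 29%, ζ = −ln(0.29)/√(π²+ln²(0.29)) = 0.3666.
Characteristic equation s² + 6.3s + 0.61K_p = 0 gives ζ = 6.3/(2√(0.61K_p)).
Setting ζ = 0.3666: √(0.61K_p) = 6.3/(2·0.3666) = 8.593, so K_p = 73.83/0.61 = 121.

K_p = 121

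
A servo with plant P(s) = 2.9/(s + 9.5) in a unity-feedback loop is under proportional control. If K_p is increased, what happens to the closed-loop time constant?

decrease

Closed-loop pole is at s = −(9.5+K_p·2.9); larger K_p moves it further left, so τ = 1/(9.5+K_p·2.9) decreases.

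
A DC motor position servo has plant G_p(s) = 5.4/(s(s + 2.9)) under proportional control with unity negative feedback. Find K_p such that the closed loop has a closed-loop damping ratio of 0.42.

K_p = 2.21

Closed-loop characteristic equation: s² + 2.9s + K_p·5.4 = 0.
So ω_n = √(5.4K_p) and 2ζω_n = 2.9, giving ζ = 2.9/(2√(5.4K_p)).
Setting ζ = 0.42: √(5.4K_p) = 2.9/(2·0.42) = 3.452, so K_p = 11.92/5.4 = 2.21.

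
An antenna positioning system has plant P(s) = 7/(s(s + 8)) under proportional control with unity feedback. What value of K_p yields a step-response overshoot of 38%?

K_p = 26.4

From %OS = 100·exp(−πζ/√(1−ζ²)) = 38%, ζ = −ln(0.38)/√(π²+ln²(0.38)) = 0.2943.
Characteristic equation s² + 8s + 7K_p = 0 gives ζ = 8/(2√(7K_p)).
Setting ζ = 0.2943: √(7K_p) = 8/(2·0.2943) = 13.59, so K_p = 184.7/7 = 26.4.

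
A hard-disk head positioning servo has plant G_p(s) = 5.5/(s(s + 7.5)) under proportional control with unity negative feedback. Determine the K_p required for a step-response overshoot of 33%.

K_p = 23.1

From %OS = 100·exp(−πζ/√(1−ζ²)) = 33%, ζ = −ln(0.33)/√(π²+ln²(0.33)) = 0.3328.
Characteristic equation s² + 7.5s + 5.5K_p = 0 gives ζ = 7.5/(2√(5.5K_p)).
Setting ζ = 0.3328: √(5.5K_p) = 7.5/(2·0.3328) = 11.27, so K_p = 127/5.5 = 23.1.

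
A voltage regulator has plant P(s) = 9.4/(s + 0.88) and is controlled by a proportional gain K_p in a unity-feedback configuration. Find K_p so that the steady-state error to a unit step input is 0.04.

K_p = 2.25

The loop is type 0, so e_ss(step) = 1/(1 + K_pos) with K_pos = K_p·P(0).
P(0) = 10.68. Require 1/(1 + K_p·10.68) = 0.04, so 1 + 10.68·K_p = 25.
K_p = (25 − 1)/10.68 = 2.25.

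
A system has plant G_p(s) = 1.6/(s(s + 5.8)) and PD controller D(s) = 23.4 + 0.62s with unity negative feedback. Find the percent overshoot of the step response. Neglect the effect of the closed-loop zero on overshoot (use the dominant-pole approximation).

Forward path: (23.4 + 0.62s)·1.6/(s(s+5.8)). The closed-loop characteristic equation is s² + (5.8 + 1.6·0.62)s + 1.6·23.4 = 0.
That is s² + 6.792s + 37.44 = 0, so ω_n = 6.119 rad/s and ζ = 6.792/(2·6.119) = 0.555.
%OS = 100·exp(−πζ/√(1−ζ²)) = 12.3%.

12.3%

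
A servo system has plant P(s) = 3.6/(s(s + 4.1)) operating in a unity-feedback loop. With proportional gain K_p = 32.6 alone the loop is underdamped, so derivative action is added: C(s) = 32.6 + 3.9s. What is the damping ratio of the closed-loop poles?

ζ = 0.837

Forward path: (32.6 + 3.9s)·3.6/(s(s+4.1)). The closed-loop characteristic equation is s² + (4.1 + 3.6·3.9)s + 3.6·32.6 = 0.
That is s² + 18.14s + 117.4 = 0, so ω_n = 10.83 rad/s and ζ = 18.14/(2·10.83) = 0.8372.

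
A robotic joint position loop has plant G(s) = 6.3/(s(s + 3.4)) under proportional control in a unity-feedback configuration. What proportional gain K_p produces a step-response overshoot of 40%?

From %OS = 100·exp(−πζ/√(1−ζ²)) = 40%, ζ = −ln(0.4)/√(π²+ln²(0.4)) = 0.28.
Characteristic equation s² + 3.4s + 6.3K_p = 0 gives ζ = 3.4/(2√(6.3K_p)).
Setting ζ = 0.28: √(6.3K_p) = 3.4/(2·0.28) = 6.071, so K_p = 36.86/6.3 = 5.85.

K_p = 5.85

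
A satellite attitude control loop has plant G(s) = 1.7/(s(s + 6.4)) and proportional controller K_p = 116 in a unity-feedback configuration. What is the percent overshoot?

47.9%

From 1 + K_pG(s) = 0: s² + 6.4s + 197.2 = 0 ⇒ ω_n = 14.04, ζ = 0.2279.
%OS = 100·exp(−πζ/√(1−ζ²)) = 100·exp(−π·0.2279/√0.9481) = 47.9%.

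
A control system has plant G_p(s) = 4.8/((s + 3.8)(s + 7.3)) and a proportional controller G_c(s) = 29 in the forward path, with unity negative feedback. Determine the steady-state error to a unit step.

0.166

The loop is type 0. Static position error constant K_pos = G_c(0)·G_p(0) = 29·0.173 = 5.018.
Steady-state error to a unit step: e_ss = 1/(1+K_pos) = 1/6.018 = 0.166.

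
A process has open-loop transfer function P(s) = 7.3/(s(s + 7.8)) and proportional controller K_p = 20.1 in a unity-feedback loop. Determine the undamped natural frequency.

With unity feedback the closed-loop characteristic equation is s² + 7.8s + 20.1·7.3 = s² + 7.8s + 146.7 = 0.
So ω_n² = 146.7 ⇒ ω_n = 12.11 rad/s, and ζ = 7.8/(2ω_n) = 0.322.

ω_n = 12.1 rad/s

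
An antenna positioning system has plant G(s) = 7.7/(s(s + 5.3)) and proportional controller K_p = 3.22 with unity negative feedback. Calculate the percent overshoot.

The closed-loop denominator s² + 5.3s + 24.79 gives ω_n = √24.79 = 4.979 and ζ = 5.3/(2ω_n) = 0.5322.
%OS = 100·exp(−πζ/√(1−ζ²)) = 100·exp(−π·0.5322/√0.7168) = 13.9%.

13.9%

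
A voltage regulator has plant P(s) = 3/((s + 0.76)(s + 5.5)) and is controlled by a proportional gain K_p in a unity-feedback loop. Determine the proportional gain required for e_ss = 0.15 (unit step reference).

Steady-state error for a unit step on this type-0 loop is 1/(1 + K_p·P(0)).
P(0) = 0.7177. Require 1/(1 + K_p·0.7177) = 0.15, so 1 + 0.7177·K_p = 6.667.
K_p = (6.667 − 1)/0.7177 = 7.9.

K_p = 7.9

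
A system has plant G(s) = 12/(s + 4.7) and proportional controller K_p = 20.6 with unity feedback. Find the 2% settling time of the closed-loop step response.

Closed-loop transfer function: T(s) = K_p·G(s)/(1 + K_p·G(s)) = 247.2/(s + 4.7 + 247.2) = 247.2/(s + 251.9).
Time constant τ = 1/251.9 = 0.00397 s, so the 2% settling time is about 4τ = 0.0159 s.

T_s ≈ 0.0159 s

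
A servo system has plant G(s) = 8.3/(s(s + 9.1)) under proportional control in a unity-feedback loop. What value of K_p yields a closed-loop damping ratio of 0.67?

Closed-loop characteristic equation: s² + 9.1s + K_p·8.3 = 0.
So ω_n = √(8.3K_p) and 2ζω_n = 9.1, giving ζ = 9.1/(2√(8.3K_p)).
Setting ζ = 0.67: √(8.3K_p) = 9.1/(2·0.67) = 6.791, so K_p = 46.12/8.3 = 5.56.

K_p = 5.56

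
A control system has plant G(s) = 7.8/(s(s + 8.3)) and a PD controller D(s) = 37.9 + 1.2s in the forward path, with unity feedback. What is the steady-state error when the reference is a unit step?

0

The open loop D(s)G(s) has a pole at the origin (type 1), so the static position error constant is infinite and e_ss = 1/(1+∞) = 0.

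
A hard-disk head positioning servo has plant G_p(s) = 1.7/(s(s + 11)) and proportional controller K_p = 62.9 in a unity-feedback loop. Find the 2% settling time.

Closed-loop characteristic equation: s² + 11s + 106.9 = 0, so ω_n = 10.34 rad/s and ζ = 11/(2·10.34) = 0.5319.
2% settling time T_s ≈ 4/(ζω_n) = 4/5.5 = 0.727 s.

T_s ≈ 0.727 s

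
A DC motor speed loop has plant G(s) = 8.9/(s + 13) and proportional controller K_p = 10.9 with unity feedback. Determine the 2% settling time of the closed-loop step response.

T_s ≈ 0.0364 s

Closed-loop transfer function: T(s) = K_p·G(s)/(1 + K_p·G(s)) = 97.01/(s + 13 + 97.01) = 97.01/(s + 110).
Time constant τ = 1/110 = 0.00909 s, so the 2% settling time is about 4τ = 0.0364 s.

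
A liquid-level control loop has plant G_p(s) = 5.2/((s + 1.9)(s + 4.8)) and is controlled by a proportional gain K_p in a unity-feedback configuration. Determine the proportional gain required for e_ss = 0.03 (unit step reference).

K_p = 56.7

For a type-0 loop with proportional control, e_ss = 1/(1 + K_p·G_p(0)).
G_p(0) = 0.5702. Require 1/(1 + K_p·0.5702) = 0.03, so 1 + 0.5702·K_p = 33.33.
K_p = (33.33 − 1)/0.5702 = 56.7.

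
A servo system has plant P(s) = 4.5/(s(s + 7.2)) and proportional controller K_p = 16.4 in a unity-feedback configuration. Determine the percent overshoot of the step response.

23.5%

Closed-loop characteristic equation: s² + 7.2s + 73.8 = 0, so ω_n = 8.591 rad/s and ζ = 7.2/(2·8.591) = 0.4191.
%OS = 100·exp(−πζ/√(1−ζ²)) = 100·exp(−π·0.4191/√0.8244) = 23.5%.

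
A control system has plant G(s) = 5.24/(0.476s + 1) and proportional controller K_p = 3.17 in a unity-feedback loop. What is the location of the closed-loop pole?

s = -37

Closed loop: T(s) = K_p·G/(1+K_p·G) = 16.61/(0.476s + 1 + 16.61), with pole at s = −(1 + 16.61)/0.476 = −37.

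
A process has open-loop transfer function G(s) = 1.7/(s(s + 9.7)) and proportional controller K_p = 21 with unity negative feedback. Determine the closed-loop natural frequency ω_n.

ω_n = 5.97 rad/s

1 + K_p·G(s) = 0 gives s² + 9.7s + 35.7 = 0.
Matching s² + 2ζω_n s + ω_n²: ω_n = √35.7 = 5.975 rad/s and 2ζω_n = 9.7, so ζ = 9.7/(2·5.975) = 0.812.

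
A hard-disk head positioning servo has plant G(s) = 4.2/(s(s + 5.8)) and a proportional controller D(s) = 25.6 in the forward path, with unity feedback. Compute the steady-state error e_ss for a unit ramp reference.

The loop has one pole at the origin (type 1). Velocity error constant K_v = lim_{s→0} s·D(s)G(s) = 25.6·4.2/5.8 = 18.54.
Steady-state error to a unit ramp: e_ss = 1/K_v = 0.0539.

0.0539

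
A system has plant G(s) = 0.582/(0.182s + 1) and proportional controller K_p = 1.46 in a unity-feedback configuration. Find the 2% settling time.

T_s ≈ 0.394 s

Closed loop: T(s) = K_p·G/(1+K_p·G) = 0.8497/(0.182s + 1 + 0.8497), with pole at s = −(1 + 0.8497)/0.182 = −10.16.
τ = 1/10.16 = 0.09839 s, so 2% settling time ≈ 4τ = 0.394 s.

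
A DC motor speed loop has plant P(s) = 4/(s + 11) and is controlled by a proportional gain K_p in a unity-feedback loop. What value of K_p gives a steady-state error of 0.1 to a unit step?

K_p = 24.8

For a type-0 loop with proportional control, e_ss = 1/(1 + K_p·P(0)).
P(0) = 0.3636. Require 1/(1 + K_p·0.3636) = 0.1, so 1 + 0.3636·K_p = 10.
K_p = (10 − 1)/0.3636 = 24.8.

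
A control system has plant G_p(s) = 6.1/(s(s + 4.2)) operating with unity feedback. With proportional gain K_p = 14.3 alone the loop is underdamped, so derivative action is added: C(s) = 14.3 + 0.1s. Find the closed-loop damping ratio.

ζ = 0.258

Forward path: (14.3 + 0.1s)·6.1/(s(s+4.2)). The closed-loop characteristic equation is s² + (4.2 + 6.1·0.1)s + 6.1·14.3 = 0.
That is s² + 4.81s + 87.23 = 0, so ω_n = 9.34 rad/s and ζ = 4.81/(2·9.34) = 0.2575.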